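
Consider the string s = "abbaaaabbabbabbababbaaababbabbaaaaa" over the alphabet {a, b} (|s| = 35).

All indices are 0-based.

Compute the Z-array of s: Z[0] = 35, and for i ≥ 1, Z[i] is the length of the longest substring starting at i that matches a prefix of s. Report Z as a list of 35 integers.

[35, 0, 0, 1, 1, 1, 4, 0, 0, 4, 0, 0, 4, 0, 0, 2, 0, 6, 0, 0, 1, 1, 2, 0, 4, 0, 0, 7, 0, 0, 1, 1, 1, 1, 1]

Z[0]=35
i=1: fresh scan; Z[1]=0
i=2: fresh scan; Z[2]=0
i=3: fresh scan; Z[3]=1 extend→box=[3,4)
i=4: fresh scan; Z[4]=1 extend→box=[4,5)
i=5: fresh scan; Z[5]=1 extend→box=[5,6)
i=6: fresh scan; Z[6]=4 extend→box=[6,10)
i=7: min(r-i=3, Z[1]=0)=0; Z[7]=0
i=8: min(r-i=2, Z[2]=0)=0; Z[8]=0
i=9: min(r-i=1, Z[3]=1)=1; Z[9]=4 extend→box=[9,13)
i=10: min(r-i=3, Z[1]=0)=0; Z[10]=0
i=11: min(r-i=2, Z[2]=0)=0; Z[11]=0
i=12: min(r-i=1, Z[3]=1)=1; Z[12]=4 extend→box=[12,16)
i=13: min(r-i=3, Z[1]=0)=0; Z[13]=0
i=14: min(r-i=2, Z[2]=0)=0; Z[14]=0
i=15: min(r-i=1, Z[3]=1)=1; Z[15]=2 extend→box=[15,17)
i=16: min(r-i=1, Z[1]=0)=0; Z[16]=0
i=17: fresh scan; Z[17]=6 extend→box=[17,23)
i=18: min(r-i=5, Z[1]=0)=0; Z[18]=0
i=19: min(r-i=4, Z[2]=0)=0; Z[19]=0
i=20: min(r-i=3, Z[3]=1)=1; Z[20]=1
i=21: min(r-i=2, Z[4]=1)=1; Z[21]=1
i=22: min(r-i=1, Z[5]=1)=1; Z[22]=2 extend→box=[22,24)
i=23: min(r-i=1, Z[1]=0)=0; Z[23]=0
i=24: fresh scan; Z[24]=4 extend→box=[24,28)
i=25: min(r-i=3, Z[1]=0)=0; Z[25]=0
i=26: min(r-i=2, Z[2]=0)=0; Z[26]=0
i=27: min(r-i=1, Z[3]=1)=1; Z[27]=7 extend→box=[27,34)
i=28: min(r-i=6, Z[1]=0)=0; Z[28]=0
i=29: min(r-i=5, Z[2]=0)=0; Z[29]=0
i=30: min(r-i=4, Z[3]=1)=1; Z[30]=1
i=31: min(r-i=3, Z[4]=1)=1; Z[31]=1
i=32: min(r-i=2, Z[5]=1)=1; Z[32]=1
i=33: min(r-i=1, Z[6]=4)=1; Z[33]=1
i=34: fresh scan; Z[34]=1 extend→box=[34,35)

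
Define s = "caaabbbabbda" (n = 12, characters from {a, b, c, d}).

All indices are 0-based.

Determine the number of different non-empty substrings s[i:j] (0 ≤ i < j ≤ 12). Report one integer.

sorted suffixes:
  #0 SA[0]=11  'a'
  #1 SA[1]=1  'aaabbbabbda'
  #2 SA[2]=2  'aabbbabbda'
  #3 SA[3]=3  'abbbabbda'
  #4 SA[4]=7  'abbda'
  #5 SA[5]=6  'babbda'
  #6 SA[6]=5  'bbabbda'
  #7 SA[7]=4  'bbbabbda'
  #8 SA[8]=8  'bbda'
  #9 SA[9]=9  'bda'
  #10 SA[10]=0  'caaabbbabbda'
  #11 SA[11]=10  'da'

SA = [11, 1, 2, 3, 7, 6, 5, 4, 8, 9, 0, 10]
rank  pair      lcp
   1  s[11:],s[1:]  1  'a'
   2  s[1:],s[2:]  2  'aa'
   3  s[2:],s[3:]  1  'a'
   4  s[3:],s[7:]  3  'abb'
   5  s[7:],s[6:]  0  ''
   6  s[6:],s[5:]  1  'b'
   7  s[5:],s[4:]  2  'bb'
   8  s[4:],s[8:]  2  'bb'
   9  s[8:],s[9:]  1  'b'
  10  s[9:],s[0:]  0  ''
  11  s[0:],s[10:]  0  ''

n(n+1)/2 = 12·13/2 = 78
Σ LCP = 0 + 1 + 2 + 1 + 3 + 0 + 1 + 2 + 2 + 1 + 0 + 0 = 13
distinct = 78 − 13 = 65

65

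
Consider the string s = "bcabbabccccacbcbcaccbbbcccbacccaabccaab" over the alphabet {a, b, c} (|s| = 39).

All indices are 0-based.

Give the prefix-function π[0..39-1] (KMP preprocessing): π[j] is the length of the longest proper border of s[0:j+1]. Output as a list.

[0, 0, 0, 1, 1, 0, 1, 2, 0, 0, 0, 0, 0, 1, 2, 1, 2, 3, 0, 0, 1, 1, 1, 2, 0, 0, 1, 0, 0, 0, 0, 0, 0, 1, 2, 0, 0, 0, 1]

π[0] = 0
j=1 s[j]='c': π[1]=0 (border '')
j=2 s[j]='a': π[2]=0 (border '')
j=3 s[j]='b': π[3]=1 (border 'b')
j=4 s[j]='b': k: 1→0; π[4]=1 (border 'b')
j=5 s[j]='a': k: 1→0; π[5]=0 (border '')
j=6 s[j]='b': π[6]=1 (border 'b')
j=7 s[j]='c': π[7]=2 (border 'bc')
j=8 s[j]='c': k: 2→0; π[8]=0 (border '')
j=9 s[j]='c': π[9]=0 (border '')
j=10 s[j]='c': π[10]=0 (border '')
j=11 s[j]='a': π[11]=0 (border '')
j=12 s[j]='c': π[12]=0 (border '')
j=13 s[j]='b': π[13]=1 (border 'b')
j=14 s[j]='c': π[14]=2 (border 'bc')
j=15 s[j]='b': k: 2→0; π[15]=1 (border 'b')
j=16 s[j]='c': π[16]=2 (border 'bc')
j=17 s[j]='a': π[17]=3 (border 'bca')
j=18 s[j]='c': k: 3→0; π[18]=0 (border '')
j=19 s[j]='c': π[19]=0 (border '')
j=20 s[j]='b': π[20]=1 (border 'b')
j=21 s[j]='b': k: 1→0; π[21]=1 (border 'b')
j=22 s[j]='b': k: 1→0; π[22]=1 (border 'b')
j=23 s[j]='c': π[23]=2 (border 'bc')
j=24 s[j]='c': k: 2→0; π[24]=0 (border '')
j=25 s[j]='c': π[25]=0 (border '')
j=26 s[j]='b': π[26]=1 (border 'b')
j=27 s[j]='a': k: 1→0; π[27]=0 (border '')
j=28 s[j]='c': π[28]=0 (border '')
j=29 s[j]='c': π[29]=0 (border '')
j=30 s[j]='c': π[30]=0 (border '')
j=31 s[j]='a': π[31]=0 (border '')
j=32 s[j]='a': π[32]=0 (border '')
j=33 s[j]='b': π[33]=1 (border 'b')
j=34 s[j]='c': π[34]=2 (border 'bc')
j=35 s[j]='c': k: 2→0; π[35]=0 (border '')
j=36 s[j]='a': π[36]=0 (border '')
j=37 s[j]='a': π[37]=0 (border '')
j=38 s[j]='b': π[38]=1 (border 'b')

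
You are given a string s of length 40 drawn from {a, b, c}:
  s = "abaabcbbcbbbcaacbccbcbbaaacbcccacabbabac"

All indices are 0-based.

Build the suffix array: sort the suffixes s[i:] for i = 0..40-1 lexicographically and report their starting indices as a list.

[23, 2, 13, 24, 0, 36, 33, 3, 38, 31, 14, 25, 22, 1, 35, 37, 21, 34, 9, 10, 6, 11, 19, 7, 4, 16, 27, 39, 12, 32, 30, 20, 8, 5, 18, 15, 26, 29, 17, 28]

sorted suffixes:
  #0 SA[0]=23  'aaacbcccacabbabac'
  #1 SA[1]=2  'aabcbbcbbbcaacbccbcbbaaacbcccacabbabac'
  #2 SA[2]=13  'aacbccbcbbaaacbcccacabbabac'
  #3 SA[3]=24  'aacbcccacabbabac'
  #4 SA[4]=0  'abaabcbbcbbbcaacbccbcbbaaacbcccacabbabac'
  #5 SA[5]=36  'abac'
  #6 SA[6]=33  'abbabac'
  #7 SA[7]=3  'abcbbcbbbcaacbccbcbbaaacbcccacabbabac'
  #8 SA[8]=38  'ac'
  #9 SA[9]=31  'acabbabac'
  #10 SA[10]=14  'acbccbcbbaaacbcccacabbabac'
  #11 SA[11]=25  'acbcccacabbabac'
  #12 SA[12]=22  'baaacbcccacabbabac'
  #13 SA[13]=1  'baabcbbcbbbcaacbccbcbbaaacbcccacabbabac'
  #14 SA[14]=35  'babac'
  #15 SA[15]=37  'bac'
  #16 SA[16]=21  'bbaaacbcccacabbabac'
  #17 SA[17]=34  'bbabac'
  #18 SA[18]=9  'bbbcaacbccbcbbaaacbcccacabbabac'
  #19 SA[19]=10  'bbcaacbccbcbbaaacbcccacabbabac'
  #20 SA[20]=6  'bbcbbbcaacbccbcbbaaacbcccacabbabac'
  #21 SA[21]=11  'bcaacbccbcbbaaacbcccacabbabac'
  #22 SA[22]=19  'bcbbaaacbcccacabbabac'
  #23 SA[23]=7  'bcbbbcaacbccbcbbaaacbcccacabbabac'
  #24 SA[24]=4  'bcbbcbbbcaacbccbcbbaaacbcccacabbabac'
  #25 SA[25]=16  'bccbcbbaaacbcccacabbabac'
  #26 SA[26]=27  'bcccacabbabac'
  #27 SA[27]=39  'c'
  #28 SA[28]=12  'caacbccbcbbaaacbcccacabbabac'
  #29 SA[29]=32  'cabbabac'
  #30 SA[30]=30  'cacabbabac'
  #31 SA[31]=20  'cbbaaacbcccacabbabac'
  #32 SA[32]=8  'cbbbcaacbccbcbbaaacbcccacabbabac'
  #33 SA[33]=5  'cbbcbbbcaacbccbcbbaaacbcccacabbabac'
  #34 SA[34]=18  'cbcbbaaacbcccacabbabac'
  #35 SA[35]=15  'cbccbcbbaaacbcccacabbabac'
  #36 SA[36]=26  'cbcccacabbabac'
  #37 SA[37]=29  'ccacabbabac'
  #38 SA[38]=17  'ccbcbbaaacbcccacabbabac'
  #39 SA[39]=28  'cccacabbabac'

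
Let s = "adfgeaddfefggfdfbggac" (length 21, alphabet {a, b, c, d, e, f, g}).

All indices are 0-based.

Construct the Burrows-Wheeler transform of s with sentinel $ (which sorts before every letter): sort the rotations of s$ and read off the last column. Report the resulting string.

cge$faafdagfdgddegfgbf

rank  rotation                last
    0  $adfgeaddfefggfdfbggac  c
    1  ac$adfgeaddfefggfdfbgg  g
    2  addfefggfdfbggac$adfge  e
    3  adfgeaddfefggfdfbggac$  $
    4  bggac$adfgeaddfefggfdf  f
    5  c$adfgeaddfefggfdfbgga  a
    6  ddfefggfdfbggac$adfgea  a
    7  dfbggac$adfgeaddfefggf  f
    8  dfefggfdfbggac$adfgead  d
    9  dfgeaddfefggfdfbggac$a  a
   10  eaddfefggfdfbggac$adfg  g
   11  efggfdfbggac$adfgeaddf  f
   12  fbggac$adfgeaddfefggfd  d
   13  fdfbggac$adfgeaddfefgg  g
   14  fefggfdfbggac$adfgeadd  d
   15  fgeaddfefggfdfbggac$ad  d
   16  fggfdfbggac$adfgeaddfe  e
   17  gac$adfgeaddfefggfdfbg  g
   18  geaddfefggfdfbggac$adf  f
   19  gfdfbggac$adfgeaddfefg  g
   20  ggac$adfgeaddfefggfdfb  b
   21  ggfdfbggac$adfgeaddfef  f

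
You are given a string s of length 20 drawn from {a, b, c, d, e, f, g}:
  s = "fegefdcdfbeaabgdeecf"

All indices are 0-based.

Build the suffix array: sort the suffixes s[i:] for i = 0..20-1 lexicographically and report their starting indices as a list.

rank | idx | suffix
   0 |  11 | aabgdeecf
   1 |  12 | abgdeecf
   2 |   9 | beaabgdeecf
   3 |  13 | bgdeecf
   4 |   6 | cdfbeaabgdeecf
   5 |  18 | cf
   6 |   5 | dcdfbeaabgdeecf
   7 |  15 | deecf
   8 |   7 | dfbeaabgdeecf
   9 |  10 | eaabgdeecf
  10 |  17 | ecf
  11 |  16 | eecf
  12 |   3 | efdcdfbeaabgdeecf
  13 |   1 | egefdcdfbeaabgdeecf
  14 |  19 | f
  15 |   8 | fbeaabgdeecf
  16 |   4 | fdcdfbeaabgdeecf
  17 |   0 | fegefdcdfbeaabgdeecf
  18 |  14 | gdeecf
  19 |   2 | gefdcdfbeaabgdeecf

[11, 12, 9, 13, 6, 18, 5, 15, 7, 10, 17, 16, 3, 1, 19, 8, 4, 0, 14, 2]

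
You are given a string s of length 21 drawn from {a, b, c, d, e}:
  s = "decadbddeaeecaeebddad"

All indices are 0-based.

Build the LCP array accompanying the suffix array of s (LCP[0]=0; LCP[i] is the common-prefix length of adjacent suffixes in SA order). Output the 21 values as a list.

[0, 2, 1, 3, 0, 3, 0, 2, 0, 1, 1, 1, 2, 1, 2, 0, 1, 1, 3, 1, 2]

sorted suffixes:
  #0 SA[0]=19  'ad'
  #1 SA[1]=3  'adbddeaeecaeebddad'
  #2 SA[2]=13  'aeebddad'
  #3 SA[3]=9  'aeecaeebddad'
  #4 SA[4]=16  'bddad'
  #5 SA[5]=5  'bddeaeecaeebddad'
  #6 SA[6]=2  'cadbddeaeecaeebddad'
  #7 SA[7]=12  'caeebddad'
  #8 SA[8]=20  'd'
  #9 SA[9]=18  'dad'
  #10 SA[10]=4  'dbddeaeecaeebddad'
  #11 SA[11]=17  'ddad'
  #12 SA[12]=6  'ddeaeecaeebddad'
  #13 SA[13]=7  'deaeecaeebddad'
  #14 SA[14]=0  'decadbddeaeecaeebddad'
  #15 SA[15]=8  'eaeecaeebddad'
  #16 SA[16]=15  'ebddad'
  #17 SA[17]=1  'ecadbddeaeecaeebddad'
  #18 SA[18]=11  'ecaeebddad'
  #19 SA[19]=14  'eebddad'
  #20 SA[20]=10  'eecaeebddad'

SA = [19, 3, 13, 9, 16, 5, 2, 12, 20, 18, 4, 17, 6, 7, 0, 8, 15, 1, 11, 14, 10]
rank  pair      lcp
   1  s[19:],s[3:]  2  'ad'
   2  s[3:],s[13:]  1  'a'
   3  s[13:],s[9:]  3  'aee'
   4  s[9:],s[16:]  0  ''
   5  s[16:],s[5:]  3  'bdd'
   6  s[5:],s[2:]  0  ''
   7  s[2:],s[12:]  2  'ca'
   8  s[12:],s[20:]  0  ''
   9  s[20:],s[18:]  1  'd'
  10  s[18:],s[4:]  1  'd'
  11  s[4:],s[17:]  1  'd'
  12  s[17:],s[6:]  2  'dd'
  13  s[6:],s[7:]  1  'd'
  14  s[7:],s[0:]  2  'de'
  15  s[0:],s[8:]  0  ''
  16  s[8:],s[15:]  1  'e'
  17  s[15:],s[1:]  1  'e'
  18  s[1:],s[11:]  3  'eca'
  19  s[11:],s[14:]  1  'e'
  20  s[14:],s[10:]  2  'ee'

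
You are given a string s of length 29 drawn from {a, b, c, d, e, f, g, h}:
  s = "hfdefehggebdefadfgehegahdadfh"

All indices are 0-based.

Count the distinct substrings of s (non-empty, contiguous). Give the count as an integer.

rank | idx | suffix
   0 |  14 | adfgehegahdadfh
   1 |  25 | adfh
   2 |  22 | ahdadfh
   3 |  10 | bdefadfgehegahdadfh
   4 |  24 | dadfh
   5 |  11 | defadfgehegahdadfh
   6 |   2 | defehggebdefadfgehegahdadfh
   7 |  15 | dfgehegahdadfh
   8 |  26 | dfh
   9 |   9 | ebdefadfgehegahdadfh
  10 |  12 | efadfgehegahdadfh
  11 |   3 | efehggebdefadfgehegahdadfh
  12 |  20 | egahdadfh
  13 |  18 | ehegahdadfh
  14 |   5 | ehggebdefadfgehegahdadfh
  15 |  13 | fadfgehegahdadfh
  16 |   1 | fdefehggebdefadfgehegahdadfh
  17 |   4 | fehggebdefadfgehegahdadfh
  18 |  16 | fgehegahdadfh
  19 |  27 | fh
  20 |  21 | gahdadfh
  21 |   8 | gebdefadfgehegahdadfh
  22 |  17 | gehegahdadfh
  23 |   7 | ggebdefadfgehegahdadfh
  24 |  28 | h
  25 |  23 | hdadfh
  26 |  19 | hegahdadfh
  27 |   0 | hfdefehggebdefadfgehegahdadfh
  28 |   6 | hggebdefadfgehegahdadfh

SA = [14, 25, 22, 10, 24, 11, 2, 15, 26, 9, 12, 3, 20, 18, 5, 13, 1, 4, 16, 27, 21, 8, 17, 7, 28, 23, 19, 0, 6]
rank  pair      lcp
   1  s[14:],s[25:]  3  'adf'
   2  s[25:],s[22:]  1  'a'
   3  s[22:],s[10:]  0  ''
   4  s[10:],s[24:]  0  ''
   5  s[24:],s[11:]  1  'd'
   6  s[11:],s[2:]  3  'def'
   7  s[2:],s[15:]  1  'd'
   8  s[15:],s[26:]  2  'df'
   9  s[26:],s[9:]  0  ''
  10  s[9:],s[12:]  1  'e'
  11  s[12:],s[3:]  2  'ef'
  12  s[3:],s[20:]  1  'e'
  13  s[20:],s[18:]  1  'e'
  14  s[18:],s[5:]  2  'eh'
  15  s[5:],s[13:]  0  ''
  16  s[13:],s[1:]  1  'f'
  17  s[1:],s[4:]  1  'f'
  18  s[4:],s[16:]  1  'f'
  19  s[16:],s[27:]  1  'f'
  20  s[27:],s[21:]  0  ''
  21  s[21:],s[8:]  1  'g'
  22  s[8:],s[17:]  2  'ge'
  23  s[17:],s[7:]  1  'g'
  24  s[7:],s[28:]  0  ''
  25  s[28:],s[23:]  1  'h'
  26  s[23:],s[19:]  1  'h'
  27  s[19:],s[0:]  1  'h'
  28  s[0:],s[6:]  1  'h'

n(n+1)/2 = 29·30/2 = 435
Σ LCP = 0 + 3 + 1 + 0 + 0 + 1 + 3 + 1 + 2 + 0 + 1 + 2 + 1 + 1 + 2 + 0 + 1 + 1 + 1 + 1 + 0 + 1 + 2 + 1 + 0 + 1 + 1 + 1 + 1 = 30
distinct = 435 − 30 = 405

405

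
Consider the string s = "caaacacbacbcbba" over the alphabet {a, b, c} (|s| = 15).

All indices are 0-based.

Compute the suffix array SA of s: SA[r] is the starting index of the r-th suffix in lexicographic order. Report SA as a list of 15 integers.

rank→(start, suffix):
  0 → (14, 'a')
  1 → (1, 'aaacacbacbcbba')
  2 → (2, 'aacacbacbcbba')
  3 → (3, 'acacbacbcbba')
  4 → (5, 'acbacbcbba')
  5 → (8, 'acbcbba')
  6 → (13, 'ba')
  7 → (7, 'bacbcbba')
  8 → (12, 'bba')
  9 → (10, 'bcbba')
  10 → (0, 'caaacacbacbcbba')
  11 → (4, 'cacbacbcbba')
  12 → (6, 'cbacbcbba')
  13 → (11, 'cbba')
  14 → (9, 'cbcbba')

[14, 1, 2, 3, 5, 8, 13, 7, 12, 10, 0, 4, 6, 11, 9]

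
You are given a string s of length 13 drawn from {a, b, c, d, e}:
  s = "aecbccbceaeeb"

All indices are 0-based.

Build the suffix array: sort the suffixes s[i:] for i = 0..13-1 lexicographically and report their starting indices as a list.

rank | idx | suffix
   0 |   0 | aecbccbceaeeb
   1 |   9 | aeeb
   2 |  12 | b
   3 |   3 | bccbceaeeb
   4 |   6 | bceaeeb
   5 |   2 | cbccbceaeeb
   6 |   5 | cbceaeeb
   7 |   4 | ccbceaeeb
   8 |   7 | ceaeeb
   9 |   8 | eaeeb
  10 |  11 | eb
  11 |   1 | ecbccbceaeeb
  12 |  10 | eeb

[0, 9, 12, 3, 6, 2, 5, 4, 7, 8, 11, 1, 10]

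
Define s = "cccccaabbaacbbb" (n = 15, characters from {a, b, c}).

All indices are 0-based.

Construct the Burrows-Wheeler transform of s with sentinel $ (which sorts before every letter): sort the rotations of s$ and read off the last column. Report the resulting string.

rank  rotation          last
    0  $cccccaabbaacbbb  b
    1  aabbaacbbb$ccccc  c
    2  aacbbb$cccccaabb  b
    3  abbaacbbb$ccccca  a
    4  acbbb$cccccaabba  a
    5  b$cccccaabbaacbb  b
    6  baacbbb$cccccaab  b
    7  bb$cccccaabbaacb  b
    8  bbaacbbb$cccccaa  a
    9  bbb$cccccaabbaac  c
   10  caabbaacbbb$cccc  c
   11  cbbb$cccccaabbaa  a
   12  ccaabbaacbbb$ccc  c
   13  cccaabbaacbbb$cc  c
   14  ccccaabbaacbbb$c  c
   15  cccccaabbaacbbb$  $

bcbaabbbaccaccc$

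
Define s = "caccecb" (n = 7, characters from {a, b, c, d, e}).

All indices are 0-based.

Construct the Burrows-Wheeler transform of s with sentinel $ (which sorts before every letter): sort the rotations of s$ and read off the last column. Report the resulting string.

rank  rotation  last
    0  $caccecb  b
    1  accecb$c  c
    2  b$caccec  c
    3  caccecb$  $
    4  cb$cacce  e
    5  ccecb$ca  a
    6  cecb$cac  c
    7  ecb$cacc  c

bcc$eacc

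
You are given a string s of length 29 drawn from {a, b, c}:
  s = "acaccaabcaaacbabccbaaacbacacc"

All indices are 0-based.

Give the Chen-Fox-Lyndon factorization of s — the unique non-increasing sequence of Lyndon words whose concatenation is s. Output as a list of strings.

emit factor 1: 'acacc' (i=0, period=5)
emit factor 2: 'aabc' (i=5, period=4)
emit factor 3: 'aaacbabccbaaacbacacc' (i=9, period=20)

["acacc", "aabc", "aaacbabccbaaacbacacc"]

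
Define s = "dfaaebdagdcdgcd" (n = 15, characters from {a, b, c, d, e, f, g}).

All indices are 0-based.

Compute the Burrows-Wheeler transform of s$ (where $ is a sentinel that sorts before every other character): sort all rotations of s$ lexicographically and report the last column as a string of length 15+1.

rank  rotation          last
    0  $dfaaebdagdcdgcd  d
    1  aaebdagdcdgcd$df  f
    2  aebdagdcdgcd$dfa  a
    3  agdcdgcd$dfaaebd  d
    4  bdagdcdgcd$dfaae  e
    5  cd$dfaaebdagdcdg  g
    6  cdgcd$dfaaebdagd  d
    7  d$dfaaebdagdcdgc  c
    8  dagdcdgcd$dfaaeb  b
    9  dcdgcd$dfaaebdag  g
   10  dfaaebdagdcdgcd$  $
   11  dgcd$dfaaebdagdc  c
   12  ebdagdcdgcd$dfaa  a
   13  faaebdagdcdgcd$d  d
   14  gcd$dfaaebdagdcd  d
   15  gdcdgcd$dfaaebda  a

dfadegdcbg$cadda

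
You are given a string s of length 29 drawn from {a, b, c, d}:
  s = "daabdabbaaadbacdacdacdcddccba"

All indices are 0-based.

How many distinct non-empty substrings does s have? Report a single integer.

sorted suffixes:
  #0 SA[0]=28  'a'
  #1 SA[1]=8  'aaadbacdacdacdcddccba'
  #2 SA[2]=1  'aabdabbaaadbacdacdacdcddccba'
  #3 SA[3]=9  'aadbacdacdacdcddccba'
  #4 SA[4]=5  'abbaaadbacdacdacdcddccba'
  #5 SA[5]=2  'abdabbaaadbacdacdacdcddccba'
  #6 SA[6]=13  'acdacdacdcddccba'
  #7 SA[7]=16  'acdacdcddccba'
  #8 SA[8]=19  'acdcddccba'
  #9 SA[9]=10  'adbacdacdacdcddccba'
  #10 SA[10]=27  'ba'
  #11 SA[11]=7  'baaadbacdacdacdcddccba'
  #12 SA[12]=12  'bacdacdacdcddccba'
  #13 SA[13]=6  'bbaaadbacdacdacdcddccba'
  #14 SA[14]=3  'bdabbaaadbacdacdacdcddccba'
  #15 SA[15]=26  'cba'
  #16 SA[16]=25  'ccba'
  #17 SA[17]=14  'cdacdacdcddccba'
  #18 SA[18]=17  'cdacdcddccba'
  #19 SA[19]=20  'cdcddccba'
  #20 SA[20]=22  'cddccba'
  #21 SA[21]=0  'daabdabbaaadbacdacdacdcddccba'
  #22 SA[22]=4  'dabbaaadbacdacdacdcddccba'
  #23 SA[23]=15  'dacdacdcddccba'
  #24 SA[24]=18  'dacdcddccba'
  #25 SA[25]=11  'dbacdacdacdcddccba'
  #26 SA[26]=24  'dccba'
  #27 SA[27]=21  'dcddccba'
  #28 SA[28]=23  'ddccba'

SA = [28, 8, 1, 9, 5, 2, 13, 16, 19, 10, 27, 7, 12, 6, 3, 26, 25, 14, 17, 20, 22, 0, 4, 15, 18, 11, 24, 21, 23]
[i] adj suffixes → lcp
  [1] 28/8 → 1 ('a')
  [2] 8/1 → 2 ('aa')
  [3] 1/9 → 2 ('aa')
  [4] 9/5 → 1 ('a')
  [5] 5/2 → 2 ('ab')
  [6] 2/13 → 1 ('a')
  [7] 13/16 → 6 ('acdacd')
  [8] 16/19 → 3 ('acd')
  [9] 19/10 → 1 ('a')
  [10] 10/27 → 0 ('')
  [11] 27/7 → 2 ('ba')
  [12] 7/12 → 2 ('ba')
  [13] 12/6 → 1 ('b')
  [14] 6/3 → 1 ('b')
  [15] 3/26 → 0 ('')
  [16] 26/25 → 1 ('c')
  [17] 25/14 → 1 ('c')
  [18] 14/17 → 5 ('cdacd')
  [19] 17/20 → 2 ('cd')
  [20] 20/22 → 2 ('cd')
  [21] 22/0 → 0 ('')
  [22] 0/4 → 2 ('da')
  [23] 4/15 → 2 ('da')
  [24] 15/18 → 4 ('dacd')
  [25] 18/11 → 1 ('d')
  [26] 11/24 → 1 ('d')
  [27] 24/21 → 2 ('dc')
  [28] 21/23 → 1 ('d')

n(n+1)/2 = 29·30/2 = 435
Σ LCP = 0 + 1 + 2 + 2 + 1 + 2 + 1 + 6 + 3 + 1 + 0 + 2 + 2 + 1 + 1 + 0 + 1 + 1 + 5 + 2 + 2 + 0 + 2 + 2 + 4 + 1 + 1 + 2 + 1 = 49
distinct = 435 − 49 = 386

386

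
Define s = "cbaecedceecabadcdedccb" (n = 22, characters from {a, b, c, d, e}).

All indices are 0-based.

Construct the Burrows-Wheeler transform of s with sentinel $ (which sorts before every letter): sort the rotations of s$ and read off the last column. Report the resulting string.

rank  rotation                 last
    0  $cbaecedceecabadcdedccb  b
    1  abadcdedccb$cbaecedceec  c
    2  adcdedccb$cbaecedceecab  b
    3  aecedceecabadcdedccb$cb  b
    4  b$cbaecedceecabadcdedcc  c
    5  badcdedccb$cbaecedceeca  a
    6  baecedceecabadcdedccb$c  c
    7  cabadcdedccb$cbaecedcee  e
    8  cb$cbaecedceecabadcdedc  c
    9  cbaecedceecabadcdedccb$  $
   10  ccb$cbaecedceecabadcded  d
   11  cdedccb$cbaecedceecabad  d
   12  cedceecabadcdedccb$cbae  e
   13  ceecabadcdedccb$cbaeced  d
   14  dccb$cbaecedceecabadcde  e
   15  dcdedccb$cbaecedceecaba  a
   16  dceecabadcdedccb$cbaece  e
   17  dedccb$cbaecedceecabadc  c
   18  ecabadcdedccb$cbaecedce  e
   19  ecedceecabadcdedccb$cba  a
   20  edccb$cbaecedceecabadcd  d
   21  edceecabadcdedccb$cbaec  c
   22  eecabadcdedccb$cbaecedc  c

bcbbcacec$ddedeaeceadcc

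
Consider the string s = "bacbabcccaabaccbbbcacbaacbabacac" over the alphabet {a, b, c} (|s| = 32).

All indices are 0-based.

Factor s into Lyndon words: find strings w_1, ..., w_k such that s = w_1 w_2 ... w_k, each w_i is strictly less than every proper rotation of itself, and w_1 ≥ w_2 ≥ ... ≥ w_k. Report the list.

["b", "acb", "abccc", "aabaccbbbcacbaacbabacac"]

emit factor 1: 'b' (i=0, period=1)
emit factor 2: 'acb' (i=1, period=3)
emit factor 3: 'abccc' (i=4, period=5)
emit factor 4: 'aabaccbbbcacbaacbabacac' (i=9, period=23)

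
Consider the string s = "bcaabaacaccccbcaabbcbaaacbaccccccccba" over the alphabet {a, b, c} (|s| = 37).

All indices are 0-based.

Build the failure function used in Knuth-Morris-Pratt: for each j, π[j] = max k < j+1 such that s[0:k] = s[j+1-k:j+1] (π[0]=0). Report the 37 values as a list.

π[0] = 0
j=1 s[j]='c': π[1]=0 (border '')
j=2 s[j]='a': π[2]=0 (border '')
j=3 s[j]='a': π[3]=0 (border '')
j=4 s[j]='b': π[4]=1 (border 'b')
j=5 s[j]='a': k: 1→0; π[5]=0 (border '')
j=6 s[j]='a': π[6]=0 (border '')
j=7 s[j]='c': π[7]=0 (border '')
j=8 s[j]='a': π[8]=0 (border '')
j=9 s[j]='c': π[9]=0 (border '')
j=10 s[j]='c': π[10]=0 (border '')
j=11 s[j]='c': π[11]=0 (border '')
j=12 s[j]='c': π[12]=0 (border '')
j=13 s[j]='b': π[13]=1 (border 'b')
j=14 s[j]='c': π[14]=2 (border 'bc')
j=15 s[j]='a': π[15]=3 (border 'bca')
j=16 s[j]='a': π[16]=4 (border 'bcaa')
j=17 s[j]='b': π[17]=5 (border 'bcaab')
j=18 s[j]='b': k: 5→1→0; π[18]=1 (border 'b')
j=19 s[j]='c': π[19]=2 (border 'bc')
j=20 s[j]='b': k: 2→0; π[20]=1 (border 'b')
j=21 s[j]='a': k: 1→0; π[21]=0 (border '')
j=22 s[j]='a': π[22]=0 (border '')
j=23 s[j]='a': π[23]=0 (border '')
j=24 s[j]='c': π[24]=0 (border '')
j=25 s[j]='b': π[25]=1 (border 'b')
j=26 s[j]='a': k: 1→0; π[26]=0 (border '')
j=27 s[j]='c': π[27]=0 (border '')
j=28 s[j]='c': π[28]=0 (border '')
j=29 s[j]='c': π[29]=0 (border '')
j=30 s[j]='c': π[30]=0 (border '')
j=31 s[j]='c': π[31]=0 (border '')
j=32 s[j]='c': π[32]=0 (border '')
j=33 s[j]='c': π[33]=0 (border '')
j=34 s[j]='c': π[34]=0 (border '')
j=35 s[j]='b': π[35]=1 (border 'b')
j=36 s[j]='a': k: 1→0; π[36]=0 (border '')

[0, 0, 0, 0, 1, 0, 0, 0, 0, 0, 0, 0, 0, 1, 2, 3, 4, 5, 1, 2, 1, 0, 0, 0, 0, 1, 0, 0, 0, 0, 0, 0, 0, 0, 0, 1, 0]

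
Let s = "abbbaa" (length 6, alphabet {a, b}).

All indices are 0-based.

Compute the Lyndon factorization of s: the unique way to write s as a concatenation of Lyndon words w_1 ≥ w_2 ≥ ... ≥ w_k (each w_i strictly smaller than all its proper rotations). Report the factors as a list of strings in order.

emit factor 1: 'abbb' (i=0, period=4)
emit factor 2: 'a' (i=4, period=1)
emit factor 3: 'a' (i=5, period=1)

["abbb", "a", "a"]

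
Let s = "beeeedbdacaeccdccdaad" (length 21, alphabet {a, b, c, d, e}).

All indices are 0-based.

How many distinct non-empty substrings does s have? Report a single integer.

208

rank | idx | suffix
   0 |  18 | aad
   1 |   8 | acaeccdccdaad
   2 |  19 | ad
   3 |  10 | aeccdccdaad
   4 |   6 | bdacaeccdccdaad
   5 |   0 | beeeedbdacaeccdccdaad
   6 |   9 | caeccdccdaad
   7 |  15 | ccdaad
   8 |  12 | ccdccdaad
   9 |  16 | cdaad
  10 |  13 | cdccdaad
  11 |  20 | d
  12 |  17 | daad
  13 |   7 | dacaeccdccdaad
  14 |   5 | dbdacaeccdccdaad
  15 |  14 | dccdaad
  16 |  11 | eccdccdaad
  17 |   4 | edbdacaeccdccdaad
  18 |   3 | eedbdacaeccdccdaad
  19 |   2 | eeedbdacaeccdccdaad
  20 |   1 | eeeedbdacaeccdccdaad

SA = [18, 8, 19, 10, 6, 0, 9, 15, 12, 16, 13, 20, 17, 7, 5, 14, 11, 4, 3, 2, 1]
[i] adj suffixes → lcp
  [1] 18/8 → 1 ('a')
  [2] 8/19 → 1 ('a')
  [3] 19/10 → 1 ('a')
  [4] 10/6 → 0 ('')
  [5] 6/0 → 1 ('b')
  [6] 0/9 → 0 ('')
  [7] 9/15 → 1 ('c')
  [8] 15/12 → 3 ('ccd')
  [9] 12/16 → 1 ('c')
  [10] 16/13 → 2 ('cd')
  [11] 13/20 → 0 ('')
  [12] 20/17 → 1 ('d')
  [13] 17/7 → 2 ('da')
  [14] 7/5 → 1 ('d')
  [15] 5/14 → 1 ('d')
  [16] 14/11 → 0 ('')
  [17] 11/4 → 1 ('e')
  [18] 4/3 → 1 ('e')
  [19] 3/2 → 2 ('ee')
  [20] 2/1 → 3 ('eee')

n(n+1)/2 = 21·22/2 = 231
Σ LCP = 0 + 1 + 1 + 1 + 0 + 1 + 0 + 1 + 3 + 1 + 2 + 0 + 1 + 2 + 1 + 1 + 0 + 1 + 1 + 2 + 3 = 23
distinct = 231 − 23 = 208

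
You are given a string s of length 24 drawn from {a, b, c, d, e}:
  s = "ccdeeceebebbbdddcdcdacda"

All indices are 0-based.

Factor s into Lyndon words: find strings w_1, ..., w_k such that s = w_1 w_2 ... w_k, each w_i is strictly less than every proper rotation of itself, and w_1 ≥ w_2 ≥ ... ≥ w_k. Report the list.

emit factor 1: 'ccdeecee' (i=0, period=8)
emit factor 2: 'be' (i=8, period=2)
emit factor 3: 'bbbdddcdcd' (i=10, period=10)
emit factor 4: 'acd' (i=20, period=3)
emit factor 5: 'a' (i=23, period=1)

["ccdeecee", "be", "bbbdddcdcd", "acd", "a"]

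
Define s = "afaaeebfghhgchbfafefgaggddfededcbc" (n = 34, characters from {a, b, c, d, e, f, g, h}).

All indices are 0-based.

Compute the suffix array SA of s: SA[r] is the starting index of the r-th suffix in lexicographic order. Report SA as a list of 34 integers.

sorted suffixes:
  #0 SA[0]=2  'aaeebfghhgchbfafefgaggddfededcbc'
  #1 SA[1]=3  'aeebfghhgchbfafefgaggddfededcbc'
  #2 SA[2]=0  'afaaeebfghhgchbfafefgaggddfededcbc'
  #3 SA[3]=16  'afefgaggddfededcbc'
  #4 SA[4]=21  'aggddfededcbc'
  #5 SA[5]=32  'bc'
  #6 SA[6]=14  'bfafefgaggddfededcbc'
  #7 SA[7]=6  'bfghhgchbfafefgaggddfededcbc'
  #8 SA[8]=33  'c'
  #9 SA[9]=31  'cbc'
  #10 SA[10]=12  'chbfafefgaggddfededcbc'
  #11 SA[11]=30  'dcbc'
  #12 SA[12]=24  'ddfededcbc'
  #13 SA[13]=28  'dedcbc'
  #14 SA[14]=25  'dfededcbc'
  #15 SA[15]=5  'ebfghhgchbfafefgaggddfededcbc'
  #16 SA[16]=29  'edcbc'
  #17 SA[17]=27  'ededcbc'
  #18 SA[18]=4  'eebfghhgchbfafefgaggddfededcbc'
  #19 SA[19]=18  'efgaggddfededcbc'
  #20 SA[20]=1  'faaeebfghhgchbfafefgaggddfededcbc'
  #21 SA[21]=15  'fafefgaggddfededcbc'
  #22 SA[22]=26  'fededcbc'
  #23 SA[23]=17  'fefgaggddfededcbc'
  #24 SA[24]=19  'fgaggddfededcbc'
  #25 SA[25]=7  'fghhgchbfafefgaggddfededcbc'
  #26 SA[26]=20  'gaggddfededcbc'
  #27 SA[27]=11  'gchbfafefgaggddfededcbc'
  #28 SA[28]=23  'gddfededcbc'
  #29 SA[29]=22  'ggddfededcbc'
  #30 SA[30]=8  'ghhgchbfafefgaggddfededcbc'
  #31 SA[31]=13  'hbfafefgaggddfededcbc'
  #32 SA[32]=10  'hgchbfafefgaggddfededcbc'
  #33 SA[33]=9  'hhgchbfafefgaggddfededcbc'

[2, 3, 0, 16, 21, 32, 14, 6, 33, 31, 12, 30, 24, 28, 25, 5, 29, 27, 4, 18, 1, 15, 26, 17, 19, 7, 20, 11, 23, 22, 8, 13, 10, 9]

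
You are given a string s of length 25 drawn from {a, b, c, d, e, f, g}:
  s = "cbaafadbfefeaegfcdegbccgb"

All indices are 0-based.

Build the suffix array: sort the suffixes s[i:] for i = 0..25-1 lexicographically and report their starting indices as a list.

sorted suffixes:
  #0 SA[0]=2  'aafadbfefeaegfcdegbccgb'
  #1 SA[1]=5  'adbfefeaegfcdegbccgb'
  #2 SA[2]=12  'aegfcdegbccgb'
  #3 SA[3]=3  'afadbfefeaegfcdegbccgb'
  #4 SA[4]=24  'b'
  #5 SA[5]=1  'baafadbfefeaegfcdegbccgb'
  #6 SA[6]=20  'bccgb'
  #7 SA[7]=7  'bfefeaegfcdegbccgb'
  #8 SA[8]=0  'cbaafadbfefeaegfcdegbccgb'
  #9 SA[9]=21  'ccgb'
  #10 SA[10]=16  'cdegbccgb'
  #11 SA[11]=22  'cgb'
  #12 SA[12]=6  'dbfefeaegfcdegbccgb'
  #13 SA[13]=17  'degbccgb'
  #14 SA[14]=11  'eaegfcdegbccgb'
  #15 SA[15]=9  'efeaegfcdegbccgb'
  #16 SA[16]=18  'egbccgb'
  #17 SA[17]=13  'egfcdegbccgb'
  #18 SA[18]=4  'fadbfefeaegfcdegbccgb'
  #19 SA[19]=15  'fcdegbccgb'
  #20 SA[20]=10  'feaegfcdegbccgb'
  #21 SA[21]=8  'fefeaegfcdegbccgb'
  #22 SA[22]=23  'gb'
  #23 SA[23]=19  'gbccgb'
  #24 SA[24]=14  'gfcdegbccgb'

[2, 5, 12, 3, 24, 1, 20, 7, 0, 21, 16, 22, 6, 17, 11, 9, 18, 13, 4, 15, 10, 8, 23, 19, 14]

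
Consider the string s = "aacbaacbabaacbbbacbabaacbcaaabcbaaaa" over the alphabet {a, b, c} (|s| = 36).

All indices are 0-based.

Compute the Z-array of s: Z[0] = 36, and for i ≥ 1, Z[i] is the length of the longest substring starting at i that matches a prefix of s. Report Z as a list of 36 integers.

Z[0]=36
i=1: fresh scan; Z[1]=1 scan→box=[1,2)
i=2: fresh scan; Z[2]=0
i=3: fresh scan; Z[3]=0
i=4: fresh scan; Z[4]=5 scan→box=[4,9)
i=5: min(r-i=4, Z[1]=1)=1; Z[5]=1
i=6: min(r-i=3, Z[2]=0)=0; Z[6]=0
i=7: min(r-i=2, Z[3]=0)=0; Z[7]=0
i=8: min(r-i=1, Z[4]=5)=1; Z[8]=1
i=9: fresh scan; Z[9]=0
i=10: fresh scan; Z[10]=4 scan→box=[10,14)
i=11: min(r-i=3, Z[1]=1)=1; Z[11]=1
i=12: min(r-i=2, Z[2]=0)=0; Z[12]=0
i=13: min(r-i=1, Z[3]=0)=0; Z[13]=0
i=14: fresh scan; Z[14]=0
i=15: fresh scan; Z[15]=0
i=16: fresh scan; Z[16]=1 scan→box=[16,17)
i=17: fresh scan; Z[17]=0
i=18: fresh scan; Z[18]=0
i=19: fresh scan; Z[19]=1 scan→box=[19,20)
i=20: fresh scan; Z[20]=0
i=21: fresh scan; Z[21]=4 scan→box=[21,25)
i=22: min(r-i=3, Z[1]=1)=1; Z[22]=1
i=23: min(r-i=2, Z[2]=0)=0; Z[23]=0
i=24: min(r-i=1, Z[3]=0)=0; Z[24]=0
i=25: fresh scan; Z[25]=0
i=26: fresh scan; Z[26]=2 scan→box=[26,28)
i=27: min(r-i=1, Z[1]=1)=1; Z[27]=2 scan→box=[27,29)
i=28: min(r-i=1, Z[1]=1)=1; Z[28]=1
i=29: fresh scan; Z[29]=0
i=30: fresh scan; Z[30]=0
i=31: fresh scan; Z[31]=0
i=32: fresh scan; Z[32]=2 scan→box=[32,34)
i=33: min(r-i=1, Z[1]=1)=1; Z[33]=2 scan→box=[33,35)
i=34: min(r-i=1, Z[1]=1)=1; Z[34]=2 scan→box=[34,36)
i=35: min(r-i=1, Z[1]=1)=1; Z[35]=1

[36, 1, 0, 0, 5, 1, 0, 0, 1, 0, 4, 1, 0, 0, 0, 0, 1, 0, 0, 1, 0, 4, 1, 0, 0, 0, 2, 2, 1, 0, 0, 0, 2, 2, 2, 1]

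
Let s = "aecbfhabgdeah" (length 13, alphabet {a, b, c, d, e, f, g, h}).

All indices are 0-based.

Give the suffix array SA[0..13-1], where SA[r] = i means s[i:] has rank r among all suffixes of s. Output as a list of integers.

[6, 0, 11, 3, 7, 2, 9, 10, 1, 4, 8, 12, 5]

rank | idx | suffix
   0 |   6 | abgdeah
   1 |   0 | aecbfhabgdeah
   2 |  11 | ah
   3 |   3 | bfhabgdeah
   4 |   7 | bgdeah
   5 |   2 | cbfhabgdeah
   6 |   9 | deah
   7 |  10 | eah
   8 |   1 | ecbfhabgdeah
   9 |   4 | fhabgdeah
  10 |   8 | gdeah
  11 |  12 | h
  12 |   5 | habgdeah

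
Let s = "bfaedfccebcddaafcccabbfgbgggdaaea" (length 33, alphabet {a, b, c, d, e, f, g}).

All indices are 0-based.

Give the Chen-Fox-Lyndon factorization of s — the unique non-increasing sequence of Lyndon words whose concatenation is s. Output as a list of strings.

emit factor 1: 'bf' (i=0, period=2)
emit factor 2: 'aedfccebcdd' (i=2, period=11)
emit factor 3: 'aafcccabbfgbgggd' (i=13, period=16)
emit factor 4: 'aae' (i=29, period=3)
emit factor 5: 'a' (i=32, period=1)

["bf", "aedfccebcdd", "aafcccabbfgbgggd", "aae", "a"]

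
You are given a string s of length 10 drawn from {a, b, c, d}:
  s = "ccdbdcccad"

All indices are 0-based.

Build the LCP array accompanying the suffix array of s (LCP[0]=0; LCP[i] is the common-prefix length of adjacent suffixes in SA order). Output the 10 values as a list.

rank | idx | suffix
   0 |   8 | ad
   1 |   3 | bdcccad
   2 |   7 | cad
   3 |   6 | ccad
   4 |   5 | cccad
   5 |   0 | ccdbdcccad
   6 |   1 | cdbdcccad
   7 |   9 | d
   8 |   2 | dbdcccad
   9 |   4 | dcccad

SA = [8, 3, 7, 6, 5, 0, 1, 9, 2, 4]
rank  pair      lcp
   1  s[8:],s[3:]  0  ''
   2  s[3:],s[7:]  0  ''
   3  s[7:],s[6:]  1  'c'
   4  s[6:],s[5:]  2  'cc'
   5  s[5:],s[0:]  2  'cc'
   6  s[0:],s[1:]  1  'c'
   7  s[1:],s[9:]  0  ''
   8  s[9:],s[2:]  1  'd'
   9  s[2:],s[4:]  1  'd'

[0, 0, 0, 1, 2, 2, 1, 0, 1, 1]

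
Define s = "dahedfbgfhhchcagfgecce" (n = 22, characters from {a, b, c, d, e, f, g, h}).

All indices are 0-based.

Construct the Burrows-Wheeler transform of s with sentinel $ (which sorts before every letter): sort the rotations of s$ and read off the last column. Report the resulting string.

ecdfhech$ecghdggfabchaf

rank  rotation                 last
    0  $dahedfbgfhhchcagfgecce  e
    1  agfgecce$dahedfbgfhhchc  c
    2  ahedfbgfhhchcagfgecce$d  d
    3  bgfhhchcagfgecce$dahedf  f
    4  cagfgecce$dahedfbgfhhch  h
    5  cce$dahedfbgfhhchcagfge  e
    6  ce$dahedfbgfhhchcagfgec  c
    7  chcagfgecce$dahedfbgfhh  h
    8  dahedfbgfhhchcagfgecce$  $
    9  dfbgfhhchcagfgecce$dahe  e
   10  e$dahedfbgfhhchcagfgecc  c
   11  ecce$dahedfbgfhhchcagfg  g
   12  edfbgfhhchcagfgecce$dah  h
   13  fbgfhhchcagfgecce$dahed  d
   14  fgecce$dahedfbgfhhchcag  g
   15  fhhchcagfgecce$dahedfbg  g
   16  gecce$dahedfbgfhhchcagf  f
   17  gfgecce$dahedfbgfhhchca  a
   18  gfhhchcagfgecce$dahedfb  b
   19  hcagfgecce$dahedfbgfhhc  c
   20  hchcagfgecce$dahedfbgfh  h
   21  hedfbgfhhchcagfgecce$da  a
   22  hhchcagfgecce$dahedfbgf  f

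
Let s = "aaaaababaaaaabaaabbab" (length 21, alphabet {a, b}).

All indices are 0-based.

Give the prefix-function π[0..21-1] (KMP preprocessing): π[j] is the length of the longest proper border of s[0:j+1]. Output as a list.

[0, 1, 2, 3, 4, 0, 1, 0, 1, 2, 3, 4, 5, 6, 7, 2, 3, 0, 0, 1, 0]

π[0] = 0
j=1 s[j]='a': π[1]=1 (border 'a')
j=2 s[j]='a': π[2]=2 (border 'aa')
j=3 s[j]='a': π[3]=3 (border 'aaa')
j=4 s[j]='a': π[4]=4 (border 'aaaa')
j=5 s[j]='b': k: 4→3→2→1→0; π[5]=0 (border '')
j=6 s[j]='a': π[6]=1 (border 'a')
j=7 s[j]='b': k: 1→0; π[7]=0 (border '')
j=8 s[j]='a': π[8]=1 (border 'a')
j=9 s[j]='a': π[9]=2 (border 'aa')
j=10 s[j]='a': π[10]=3 (border 'aaa')
j=11 s[j]='a': π[11]=4 (border 'aaaa')
j=12 s[j]='a': π[12]=5 (border 'aaaaa')
j=13 s[j]='b': π[13]=6 (border 'aaaaab')
j=14 s[j]='a': π[14]=7 (border 'aaaaaba')
j=15 s[j]='a': k: 7→1; π[15]=2 (border 'aa')
j=16 s[j]='a': π[16]=3 (border 'aaa')
j=17 s[j]='b': k: 3→2→1→0; π[17]=0 (border '')
j=18 s[j]='b': π[18]=0 (border '')
j=19 s[j]='a': π[19]=1 (border 'a')
j=20 s[j]='b': k: 1→0; π[20]=0 (border '')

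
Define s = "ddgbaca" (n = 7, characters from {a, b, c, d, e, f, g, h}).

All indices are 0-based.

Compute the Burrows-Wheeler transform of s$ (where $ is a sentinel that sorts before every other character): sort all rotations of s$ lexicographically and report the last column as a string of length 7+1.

acbga$dd

rank  rotation  last
    0  $ddgbaca  a
    1  a$ddgbac  c
    2  aca$ddgb  b
    3  baca$ddg  g
    4  ca$ddgba  a
    5  ddgbaca$  $
    6  dgbaca$d  d
    7  gbaca$dd  d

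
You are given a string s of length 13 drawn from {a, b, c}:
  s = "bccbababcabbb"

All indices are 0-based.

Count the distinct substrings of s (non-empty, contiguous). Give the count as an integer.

rank | idx | suffix
   0 |   4 | ababcabbb
   1 |   9 | abbb
   2 |   6 | abcabbb
   3 |  12 | b
   4 |   3 | bababcabbb
   5 |   5 | babcabbb
   6 |  11 | bb
   7 |  10 | bbb
   8 |   7 | bcabbb
   9 |   0 | bccbababcabbb
  10 |   8 | cabbb
  11 |   2 | cbababcabbb
  12 |   1 | ccbababcabbb

SA = [4, 9, 6, 12, 3, 5, 11, 10, 7, 0, 8, 2, 1]
[i] adj suffixes → lcp
  [1] 4/9 → 2 ('ab')
  [2] 9/6 → 2 ('ab')
  [3] 6/12 → 0 ('')
  [4] 12/3 → 1 ('b')
  [5] 3/5 → 3 ('bab')
  [6] 5/11 → 1 ('b')
  [7] 11/10 → 2 ('bb')
  [8] 10/7 → 1 ('b')
  [9] 7/0 → 2 ('bc')
  [10] 0/8 → 0 ('')
  [11] 8/2 → 1 ('c')
  [12] 2/1 → 1 ('c')

n(n+1)/2 = 13·14/2 = 91
Σ LCP = 0 + 2 + 2 + 0 + 1 + 3 + 1 + 2 + 1 + 2 + 0 + 1 + 1 = 16
distinct = 91 − 16 = 75

75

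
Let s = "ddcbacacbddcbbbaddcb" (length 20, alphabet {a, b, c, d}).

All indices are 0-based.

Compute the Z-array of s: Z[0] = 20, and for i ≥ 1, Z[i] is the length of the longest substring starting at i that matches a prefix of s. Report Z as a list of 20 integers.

[20, 1, 0, 0, 0, 0, 0, 0, 0, 4, 1, 0, 0, 0, 0, 0, 4, 1, 0, 0]

Z[0]=20
i=1: fresh scan; Z[1]=1 extend→box=[1,2)
i=2: fresh scan; Z[2]=0
i=3: fresh scan; Z[3]=0
i=4: fresh scan; Z[4]=0
i=5: fresh scan; Z[5]=0
i=6: fresh scan; Z[6]=0
i=7: fresh scan; Z[7]=0
i=8: fresh scan; Z[8]=0
i=9: fresh scan; Z[9]=4 extend→box=[9,13)
i=10: min(r-i=3, Z[1]=1)=1; Z[10]=1
i=11: min(r-i=2, Z[2]=0)=0; Z[11]=0
i=12: min(r-i=1, Z[3]=0)=0; Z[12]=0
i=13: fresh scan; Z[13]=0
i=14: fresh scan; Z[14]=0
i=15: fresh scan; Z[15]=0
i=16: fresh scan; Z[16]=4 extend→box=[16,20)
i=17: min(r-i=3, Z[1]=1)=1; Z[17]=1
i=18: min(r-i=2, Z[2]=0)=0; Z[18]=0
i=19: min(r-i=1, Z[3]=0)=0; Z[19]=0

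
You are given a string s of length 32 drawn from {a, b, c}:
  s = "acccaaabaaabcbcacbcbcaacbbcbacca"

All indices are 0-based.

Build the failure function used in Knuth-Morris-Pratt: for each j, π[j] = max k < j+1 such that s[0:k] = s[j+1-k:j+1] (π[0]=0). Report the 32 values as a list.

π[0] = 0
j=1 s[j]='c': π[1]=0 (border '')
j=2 s[j]='c': π[2]=0 (border '')
j=3 s[j]='c': π[3]=0 (border '')
j=4 s[j]='a': π[4]=1 (border 'a')
j=5 s[j]='a': k: 1→0; π[5]=1 (border 'a')
j=6 s[j]='a': k: 1→0; π[6]=1 (border 'a')
j=7 s[j]='b': k: 1→0; π[7]=0 (border '')
j=8 s[j]='a': π[8]=1 (border 'a')
j=9 s[j]='a': k: 1→0; π[9]=1 (border 'a')
j=10 s[j]='a': k: 1→0; π[10]=1 (border 'a')
j=11 s[j]='b': k: 1→0; π[11]=0 (border '')
j=12 s[j]='c': π[12]=0 (border '')
j=13 s[j]='b': π[13]=0 (border '')
j=14 s[j]='c': π[14]=0 (border '')
j=15 s[j]='a': π[15]=1 (border 'a')
j=16 s[j]='c': π[16]=2 (border 'ac')
j=17 s[j]='b': k: 2→0; π[17]=0 (border '')
j=18 s[j]='c': π[18]=0 (border '')
j=19 s[j]='b': π[19]=0 (border '')
j=20 s[j]='c': π[20]=0 (border '')
j=21 s[j]='a': π[21]=1 (border 'a')
j=22 s[j]='a': k: 1→0; π[22]=1 (border 'a')
j=23 s[j]='c': π[23]=2 (border 'ac')
j=24 s[j]='b': k: 2→0; π[24]=0 (border '')
j=25 s[j]='b': π[25]=0 (border '')
j=26 s[j]='c': π[26]=0 (border '')
j=27 s[j]='b': π[27]=0 (border '')
j=28 s[j]='a': π[28]=1 (border 'a')
j=29 s[j]='c': π[29]=2 (border 'ac')
j=30 s[j]='c': π[30]=3 (border 'acc')
j=31 s[j]='a': k: 3→0; π[31]=1 (border 'a')

[0, 0, 0, 0, 1, 1, 1, 0, 1, 1, 1, 0, 0, 0, 0, 1, 2, 0, 0, 0, 0, 1, 1, 2, 0, 0, 0, 0, 1, 2, 3, 1]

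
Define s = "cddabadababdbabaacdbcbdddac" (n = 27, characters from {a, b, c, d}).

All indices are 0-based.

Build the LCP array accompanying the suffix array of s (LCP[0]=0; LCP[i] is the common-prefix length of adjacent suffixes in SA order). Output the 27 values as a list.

rank | idx | suffix
   0 |  15 | aacdbcbdddac
   1 |  13 | abaacdbcbdddac
   2 |   7 | ababdbabaacdbcbdddac
   3 |   3 | abadababdbabaacdbcbdddac
   4 |   9 | abdbabaacdbcbdddac
   5 |  25 | ac
   6 |  16 | acdbcbdddac
   7 |   5 | adababdbabaacdbcbdddac
   8 |  14 | baacdbcbdddac
   9 |  12 | babaacdbcbdddac
  10 |   8 | babdbabaacdbcbdddac
  11 |   4 | badababdbabaacdbcbdddac
  12 |  19 | bcbdddac
  13 |  10 | bdbabaacdbcbdddac
  14 |  21 | bdddac
  15 |  26 | c
  16 |  20 | cbdddac
  17 |  17 | cdbcbdddac
  18 |   0 | cddabadababdbabaacdbcbdddac
  19 |   6 | dababdbabaacdbcbdddac
  20 |   2 | dabadababdbabaacdbcbdddac
  21 |  24 | dac
  22 |  11 | dbabaacdbcbdddac
  23 |  18 | dbcbdddac
  24 |   1 | ddabadababdbabaacdbcbdddac
  25 |  23 | ddac
  26 |  22 | dddac

SA = [15, 13, 7, 3, 9, 25, 16, 5, 14, 12, 8, 4, 19, 10, 21, 26, 20, 17, 0, 6, 2, 24, 11, 18, 1, 23, 22]
i: (SA[i-1],SA[i]) lcp shared
  1: (15,13) 1 'a'
  2: (13,7) 3 'aba'
  3: (7,3) 3 'aba'
  4: (3,9) 2 'ab'
  5: (9,25) 1 'a'
  6: (25,16) 2 'ac'
  7: (16,5) 1 'a'
  8: (5,14) 0 ''
  9: (14,12) 2 'ba'
  10: (12,8) 3 'bab'
  11: (8,4) 2 'ba'
  12: (4,19) 1 'b'
  13: (19,10) 1 'b'
  14: (10,21) 2 'bd'
  15: (21,26) 0 ''
  16: (26,20) 1 'c'
  17: (20,17) 1 'c'
  18: (17,0) 2 'cd'
  19: (0,6) 0 ''
  20: (6,2) 4 'daba'
  21: (2,24) 2 'da'
  22: (24,11) 1 'd'
  23: (11,18) 2 'db'
  24: (18,1) 1 'd'
  25: (1,23) 3 'dda'
  26: (23,22) 2 'dd'

[0, 1, 3, 3, 2, 1, 2, 1, 0, 2, 3, 2, 1, 1, 2, 0, 1, 1, 2, 0, 4, 2, 1, 2, 1, 3, 2]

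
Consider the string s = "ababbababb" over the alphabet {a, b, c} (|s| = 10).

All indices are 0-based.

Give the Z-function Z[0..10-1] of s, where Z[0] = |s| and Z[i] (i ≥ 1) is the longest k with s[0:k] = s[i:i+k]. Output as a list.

Z[0]=10
i=1: outside box; Z[1]=0
i=2: outside box; Z[2]=2 scan→box=[2,4)
i=3: min(r-i=1, Z[1]=0)=0; Z[3]=0
i=4: outside box; Z[4]=0
i=5: outside box; Z[5]=5 scan→box=[5,10)
i=6: min(r-i=4, Z[1]=0)=0; Z[6]=0
i=7: min(r-i=3, Z[2]=2)=2; Z[7]=2
i=8: min(r-i=2, Z[3]=0)=0; Z[8]=0
i=9: min(r-i=1, Z[4]=0)=0; Z[9]=0

[10, 0, 2, 0, 0, 5, 0, 2, 0, 0]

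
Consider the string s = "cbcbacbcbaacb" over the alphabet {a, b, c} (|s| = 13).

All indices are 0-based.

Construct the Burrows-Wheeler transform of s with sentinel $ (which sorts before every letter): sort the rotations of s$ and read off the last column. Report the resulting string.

rank  rotation        last
    0  $cbcbacbcbaacb  b
    1  aacb$cbcbacbcb  b
    2  acb$cbcbacbcba  a
    3  acbcbaacb$cbcb  b
    4  b$cbcbacbcbaac  c
    5  baacb$cbcbacbc  c
    6  bacbcbaacb$cbc  c
    7  bcbaacb$cbcbac  c
    8  bcbacbcbaacb$c  c
    9  cb$cbcbacbcbaa  a
   10  cbaacb$cbcbacb  b
   11  cbacbcbaacb$cb  b
   12  cbcbaacb$cbcba  a
   13  cbcbacbcbaacb$  $

bbabcccccabba$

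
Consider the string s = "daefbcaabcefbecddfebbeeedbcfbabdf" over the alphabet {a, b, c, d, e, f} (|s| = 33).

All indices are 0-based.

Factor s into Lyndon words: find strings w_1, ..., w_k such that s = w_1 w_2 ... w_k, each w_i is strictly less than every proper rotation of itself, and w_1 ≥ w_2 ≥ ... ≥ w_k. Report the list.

["d", "aefbc", "aabcefbecddfebbeeedbcfbabdf"]

emit factor 1: 'd' (i=0, period=1)
emit factor 2: 'aefbc' (i=1, period=5)
emit factor 3: 'aabcefbecddfebbeeedbcfbabdf' (i=6, period=27)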